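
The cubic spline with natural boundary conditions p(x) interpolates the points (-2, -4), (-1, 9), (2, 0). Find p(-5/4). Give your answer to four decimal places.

Put σ_i = p'' at the i-th knot. Here h = (1, 3) and Δ = (13, -3), so the interior equations h_(i-1)·σ_(i-1) + 2(h_(i-1)+h_i)·σ_i + h_i·σ_(i+1) = 6(Δ_i − Δ_(i-1)) read
  1·σ_0 + 8·σ_1 + 3·σ_2 = 6(Δ_1 - Δ_0) = -96
Natural end conditions: σ_0 = σ_2 = 0.
Solving the tridiagonal system: σ_0 = 0, σ_1 = -12, σ_2 = 0.
On [-2, -1], p(x) = -4 + 15·(x + 2) + 0·(x + 2)² - 2·(x + 2)³.
With (x + 2) = 3/4: p(-5/4) = 205/32.

6.4063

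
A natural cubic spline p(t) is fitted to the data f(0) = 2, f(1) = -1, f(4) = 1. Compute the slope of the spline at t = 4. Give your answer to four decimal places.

With M_i denoting the second derivative at x_i, h_i = 1, 3, and Δ_i = (y_(i+1) − y_i)/h_i = -3, 2/3:
  1·M_0 + 8·M_1 + 3·M_2 = 6(Δ_1 - Δ_0) = 22
Natural end conditions: M_0 = M_2 = 0.
Forward elimination and back-substitution give M_0 = 0, M_1 = 11/4, M_2 = 0.
On [1, 4], p'(t) = b_1 + 2c_1·(t - 1) + 3d_1·(t - 1)² with b_1 = Δ_1 - h_1(2M_1 + M_2)/6 = -25/12, c_1 = M_1/2 = 11/8, d_1 = (M_2 - M_1)/(6h_1) = -11/72. So p'(4) = 49/24.

2.0417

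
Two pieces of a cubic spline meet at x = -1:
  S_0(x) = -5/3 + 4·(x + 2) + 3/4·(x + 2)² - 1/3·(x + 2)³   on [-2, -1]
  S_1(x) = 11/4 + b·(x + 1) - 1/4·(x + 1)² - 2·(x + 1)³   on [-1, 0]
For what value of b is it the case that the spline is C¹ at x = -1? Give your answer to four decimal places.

S_0'(x) = 4 + 3/2·(x + 2) - 1·(x + 2)², so S_0'(-1) = 9/2. On the right, S_1'(-1) = b, so b = 9/2.

4.5000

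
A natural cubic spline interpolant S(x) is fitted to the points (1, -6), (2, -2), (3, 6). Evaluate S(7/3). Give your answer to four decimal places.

Write M_i for S''(x_i). With h_i = 1, 1 and divided differences Δ_i = 4, 8, the continuity of S' gives the tridiagonal system
  1·M_0 + 4·M_1 + 1·M_2 = 6(Δ_1 - Δ_0) = 24
Natural end conditions: M_0 = M_2 = 0.
Hence M_0 = 0, M_1 = 6, M_2 = 0.
On [2, 3], S(x) = -2 + 6·(x - 2) + 3·(x - 2)² - 1·(x - 2)³.
With (x - 2) = 1/3: S(7/3) = 8/27.

0.2963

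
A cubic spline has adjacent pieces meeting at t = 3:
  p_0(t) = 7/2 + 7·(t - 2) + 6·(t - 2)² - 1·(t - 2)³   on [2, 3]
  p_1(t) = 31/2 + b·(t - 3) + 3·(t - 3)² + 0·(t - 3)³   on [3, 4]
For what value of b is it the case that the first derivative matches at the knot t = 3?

p_0'(t) = 7 + 12·(t - 2) - 3·(t - 2)², so p_0'(3) = 16. On the right, p_1'(3) = b, so b = 16.

16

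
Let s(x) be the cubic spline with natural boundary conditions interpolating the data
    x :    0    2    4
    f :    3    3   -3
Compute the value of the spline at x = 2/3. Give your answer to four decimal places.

With M_i denoting the second derivative at x_i, h_i = 2, 2, and Δ_i = (y_(i+1) − y_i)/h_i = 0, -3:
  2·M_0 + 8·M_1 + 2·M_2 = 6(Δ_1 - Δ_0) = -18
Natural end conditions: M_0 = M_2 = 0.
Hence M_0 = 0, M_1 = -9/4, M_2 = 0.
On [0, 2], s(x) = 3 + 3/4·x + 0·x² - 3/16·x³.
With x = 2/3: s(2/3) = 31/9.

3.4444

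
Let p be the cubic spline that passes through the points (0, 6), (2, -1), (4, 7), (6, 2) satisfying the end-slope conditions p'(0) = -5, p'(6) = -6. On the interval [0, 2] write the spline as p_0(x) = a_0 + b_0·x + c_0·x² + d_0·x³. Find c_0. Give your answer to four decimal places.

With m_i denoting the second derivative at x_i, h_i = 2, 2, 2, and Δ_i = (y_(i+1) − y_i)/h_i = -7/2, 4, -5/2:
  2·m_0 + 8·m_1 + 2·m_2 = 6(Δ_1 - Δ_0) = 45
  2·m_1 + 8·m_2 + 2·m_3 = 6(Δ_2 - Δ_1) = -39
Clamped end conditions give two more equations: 2h_0·m_0 + h_0·m_1 = 6(Δ_0 - p'(0)) = 9 and h_2·m_2 + 2h_2·m_3 = 6(p'(6) - Δ_2) = -21.
Hence m_0 = -23/15, m_1 = 227/30, m_2 = -187/30, m_3 = -32/15.
On [0, 2], with p_0(x) = a_0 + b_0·x + c_0·x² + d_0·x³: c_0 = m_0/2 = -23/30, d_0 = (m_1 - m_0)/(6h_0) = 91/120, b_0 = Δ_0 - h_0(2m_0 + m_1)/6 = -5.

-0.7667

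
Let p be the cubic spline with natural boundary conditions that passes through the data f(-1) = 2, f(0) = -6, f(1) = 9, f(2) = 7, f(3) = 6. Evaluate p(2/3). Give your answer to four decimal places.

4.2434

Let m_i = p''(x_i). Step sizes h_i = 1, 1, 1, 1; slopes of the chords Δ_i = (y_(i+1) - y_i)/h_i = -8, 15, -2, -1.
  1·m_0 + 4·m_1 + 1·m_2 = 6(Δ_1 - Δ_0) = 138
  1·m_1 + 4·m_2 + 1·m_3 = 6(Δ_2 - Δ_1) = -102
  1·m_2 + 4·m_3 + 1·m_4 = 6(Δ_3 - Δ_2) = 6
Natural end conditions: m_0 = m_4 = 0.
Hence m_0 = 0, m_1 = 621/14, m_2 = -276/7, m_3 = 159/14, m_4 = 0.
On [0, 1], p(x) = -6 + 95/14·x + 621/28·x² - 391/28·x³.
With x = 2/3: p(2/3) = 802/189.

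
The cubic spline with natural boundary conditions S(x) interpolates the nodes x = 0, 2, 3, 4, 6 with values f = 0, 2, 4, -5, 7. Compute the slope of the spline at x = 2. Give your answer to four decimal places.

4.1515

Put m_i = S'' at the i-th knot. Here h = (2, 1, 1, 2) and Δ = (1, 2, -9, 6), so the interior equations h_(i-1)·m_(i-1) + 2(h_(i-1)+h_i)·m_i + h_i·m_(i+1) = 6(Δ_i − Δ_(i-1)) read
  2·m_0 + 6·m_1 + 1·m_2 = 6(Δ_1 - Δ_0) = 6
  1·m_1 + 4·m_2 + 1·m_3 = 6(Δ_2 - Δ_1) = -66
  1·m_2 + 6·m_3 + 2·m_4 = 6(Δ_3 - Δ_2) = 90
Natural end conditions: m_0 = m_4 = 0.
Hence m_0 = 0, m_1 = 52/11, m_2 = -246/11, m_3 = 206/11, m_4 = 0.
On [2, 3], S'(x) = b_1 + 2c_1·(x - 2) + 3d_1·(x - 2)² with b_1 = Δ_1 - h_1(2m_1 + m_2)/6 = 137/33, c_1 = m_1/2 = 26/11, d_1 = (m_2 - m_1)/(6h_1) = -149/33. So S'(2) = 137/33.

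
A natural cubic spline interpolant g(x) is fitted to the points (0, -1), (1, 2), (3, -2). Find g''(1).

-5

With m_i denoting the second derivative at x_i, h_i = 1, 2, and Δ_i = (y_(i+1) − y_i)/h_i = 3, -2:
  1·m_0 + 6·m_1 + 2·m_2 = 6(Δ_1 - Δ_0) = -30
Natural end conditions: m_0 = m_2 = 0.
Hence m_0 = 0, m_1 = -5, m_2 = 0.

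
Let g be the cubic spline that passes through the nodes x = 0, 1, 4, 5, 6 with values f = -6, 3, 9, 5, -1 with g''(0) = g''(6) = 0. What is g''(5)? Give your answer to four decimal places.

-2.3491

Put m_i = g'' at the i-th knot. Here h = (1, 3, 1, 1) and Δ = (9, 2, -4, -6), so the interior equations h_(i-1)·m_(i-1) + 2(h_(i-1)+h_i)·m_i + h_i·m_(i+1) = 6(Δ_i − Δ_(i-1)) read
  1·m_0 + 8·m_1 + 3·m_2 = 6(Δ_1 - Δ_0) = -42
  3·m_1 + 8·m_2 + 1·m_3 = 6(Δ_2 - Δ_1) = -36
  1·m_2 + 4·m_3 + 1·m_4 = 6(Δ_3 - Δ_2) = -12
Natural end conditions: m_0 = m_4 = 0.
Solving: m_0 = 0, m_1 = -453/106, m_2 = -138/53, m_3 = -249/106, m_4 = 0.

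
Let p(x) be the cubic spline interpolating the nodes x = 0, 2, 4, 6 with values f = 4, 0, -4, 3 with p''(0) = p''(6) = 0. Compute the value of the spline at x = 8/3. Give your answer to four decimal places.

-1.9309

Put σ_i = p'' at the i-th knot. Here h = (2, 2, 2) and Δ = (-2, -2, 7/2), so the interior equations h_(i-1)·σ_(i-1) + 2(h_(i-1)+h_i)·σ_i + h_i·σ_(i+1) = 6(Δ_i − Δ_(i-1)) read
  2·σ_0 + 8·σ_1 + 2·σ_2 = 6(Δ_1 - Δ_0) = 0
  2·σ_1 + 8·σ_2 + 2·σ_3 = 6(Δ_2 - Δ_1) = 33
Natural end conditions: σ_0 = σ_3 = 0.
Solving the tridiagonal system: σ_0 = 0, σ_1 = -11/10, σ_2 = 22/5, σ_3 = 0.
On [2, 4], p(x) = 0 - 41/15·(x - 2) - 11/20·(x - 2)² + 11/24·(x - 2)³.
With (x - 2) = 2/3: p(8/3) = -782/405.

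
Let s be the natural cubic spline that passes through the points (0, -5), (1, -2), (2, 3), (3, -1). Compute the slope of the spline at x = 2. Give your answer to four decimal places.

Let σ_i = s''(x_i). Step sizes h_i = 1, 1, 1; slopes of the chords Δ_i = (y_(i+1) - y_i)/h_i = 3, 5, -4.
  1·σ_0 + 4·σ_1 + 1·σ_2 = 6(Δ_1 - Δ_0) = 12
  1·σ_1 + 4·σ_2 + 1·σ_3 = 6(Δ_2 - Δ_1) = -54
Natural end conditions: σ_0 = σ_3 = 0.
Forward elimination and back-substitution give σ_0 = 0, σ_1 = 34/5, σ_2 = -76/5, σ_3 = 0.
On [2, 3], s'(x) = b_2 + 2c_2·(x - 2) + 3d_2·(x - 2)² with b_2 = Δ_2 - h_2(2σ_2 + σ_3)/6 = 16/15, c_2 = σ_2/2 = -38/5, d_2 = (σ_3 - σ_2)/(6h_2) = 38/15. So s'(2) = 16/15.

1.0667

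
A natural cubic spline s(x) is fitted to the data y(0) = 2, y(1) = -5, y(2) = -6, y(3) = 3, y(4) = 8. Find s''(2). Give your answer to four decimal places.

Write m_i for s''(x_i). With h_i = 1, 1, 1, 1 and divided differences Δ_i = -7, -1, 9, 5, the continuity of s' gives the tridiagonal system
  1·m_0 + 4·m_1 + 1·m_2 = 6(Δ_1 - Δ_0) = 36
  1·m_1 + 4·m_2 + 1·m_3 = 6(Δ_2 - Δ_1) = 60
  1·m_2 + 4·m_3 + 1·m_4 = 6(Δ_3 - Δ_2) = -24
Natural end conditions: m_0 = m_4 = 0.
Forward elimination and back-substitution give m_0 = 0, m_1 = 69/14, m_2 = 114/7, m_3 = -141/14, m_4 = 0.

16.2857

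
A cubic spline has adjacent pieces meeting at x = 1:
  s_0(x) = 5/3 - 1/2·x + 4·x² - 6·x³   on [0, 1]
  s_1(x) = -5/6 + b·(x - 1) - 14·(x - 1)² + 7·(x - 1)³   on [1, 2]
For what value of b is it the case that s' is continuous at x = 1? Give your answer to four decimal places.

-10.5000

s_0'(x) = -1/2 + 8·x - 18·x², so s_0'(1) = -21/2. On the right, s_1'(1) = b, so b = -21/2.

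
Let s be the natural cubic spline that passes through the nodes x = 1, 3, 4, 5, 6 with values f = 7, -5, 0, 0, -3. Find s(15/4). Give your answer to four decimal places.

-1.1890

Write M_i for s''(x_i). With h_i = 2, 1, 1, 1 and divided differences Δ_i = -6, 5, 0, -3, the continuity of s' gives the tridiagonal system
  2·M_0 + 6·M_1 + 1·M_2 = 6(Δ_1 - Δ_0) = 66
  1·M_1 + 4·M_2 + 1·M_3 = 6(Δ_2 - Δ_1) = -30
  1·M_2 + 4·M_3 + 1·M_4 = 6(Δ_3 - Δ_2) = -18
Natural end conditions: M_0 = M_4 = 0.
Hence M_0 = 0, M_1 = 546/43, M_2 = -438/43, M_3 = -84/43, M_4 = 0.
On [3, 4], s(x) = -5 + 106/43·(x - 3) + 273/43·(x - 3)² - 164/43·(x - 3)³.
With (x - 3) = 3/4: s(15/4) = -409/344.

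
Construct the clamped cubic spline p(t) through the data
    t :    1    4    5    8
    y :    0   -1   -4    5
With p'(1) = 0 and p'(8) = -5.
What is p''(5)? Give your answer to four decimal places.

With M_i denoting the second derivative at x_i, h_i = 3, 1, 3, and Δ_i = (y_(i+1) − y_i)/h_i = -1/3, -3, 3:
  3·M_0 + 8·M_1 + 1·M_2 = 6(Δ_1 - Δ_0) = -16
  1·M_1 + 8·M_2 + 3·M_3 = 6(Δ_2 - Δ_1) = 36
Clamped end conditions give two more equations: 2h_0·M_0 + h_0·M_1 = 6(Δ_0 - p'(1)) = -2 and h_2·M_2 + 2h_2·M_3 = 6(p'(8) - Δ_2) = -48.
Hence M_0 = 52/33, M_1 = -42/11, M_2 = 108/11, M_3 = -142/11.

9.8182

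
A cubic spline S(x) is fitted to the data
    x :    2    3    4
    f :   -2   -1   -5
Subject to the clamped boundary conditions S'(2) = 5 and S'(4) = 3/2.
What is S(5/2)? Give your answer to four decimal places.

-0.3906

With M_i denoting the second derivative at x_i, h_i = 1, 1, and Δ_i = (y_(i+1) − y_i)/h_i = 1, -4:
  1·M_0 + 4·M_1 + 1·M_2 = 6(Δ_1 - Δ_0) = -30
Clamped end conditions give two more equations: 2h_0·M_0 + h_0·M_1 = 6(Δ_0 - S'(2)) = -24 and h_1·M_1 + 2h_1·M_2 = 6(S'(4) - Δ_1) = 33.
Solving the tridiagonal system: M_0 = -25/4, M_1 = -23/2, M_2 = 89/4.
On [2, 3], S(x) = -2 + 5·(x - 2) - 25/8·(x - 2)² - 7/8·(x - 2)³.
With (x - 2) = 1/2: S(5/2) = -25/64.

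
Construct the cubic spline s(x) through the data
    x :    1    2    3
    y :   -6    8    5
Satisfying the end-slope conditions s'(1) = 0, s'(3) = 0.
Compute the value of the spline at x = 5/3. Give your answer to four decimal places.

3.1481

Let M_i = s''(x_i). Step sizes h_i = 1, 1; slopes of the chords Δ_i = (y_(i+1) - y_i)/h_i = 14, -3.
  1·M_0 + 4·M_1 + 1·M_2 = 6(Δ_1 - Δ_0) = -102
Clamped end conditions give two more equations: 2h_0·M_0 + h_0·M_1 = 6(Δ_0 - s'(1)) = 84 and h_1·M_1 + 2h_1·M_2 = 6(s'(3) - Δ_1) = 18.
Hence M_0 = 135/2, M_1 = -51, M_2 = 69/2.
On [1, 2], s(x) = -6 + 0·(x - 1) + 135/4·(x - 1)² - 79/4·(x - 1)³.
With (x - 1) = 2/3: s(5/3) = 85/27.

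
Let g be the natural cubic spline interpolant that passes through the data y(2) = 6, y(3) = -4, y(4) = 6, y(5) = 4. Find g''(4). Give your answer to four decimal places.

Let σ_i = g''(x_i). Step sizes h_i = 1, 1, 1; slopes of the chords Δ_i = (y_(i+1) - y_i)/h_i = -10, 10, -2.
  1·σ_0 + 4·σ_1 + 1·σ_2 = 6(Δ_1 - Δ_0) = 120
  1·σ_1 + 4·σ_2 + 1·σ_3 = 6(Δ_2 - Δ_1) = -72
Natural end conditions: σ_0 = σ_3 = 0.
Solving the tridiagonal system: σ_0 = 0, σ_1 = 184/5, σ_2 = -136/5, σ_3 = 0.

-27.2000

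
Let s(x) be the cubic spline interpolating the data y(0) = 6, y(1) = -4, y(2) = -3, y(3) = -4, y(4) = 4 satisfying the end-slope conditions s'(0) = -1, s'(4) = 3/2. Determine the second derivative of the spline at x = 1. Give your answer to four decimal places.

31.5357

Write m_i for s''(x_i). With h_i = 1, 1, 1, 1 and divided differences Δ_i = -10, 1, -1, 8, the continuity of s' gives the tridiagonal system
  1·m_0 + 4·m_1 + 1·m_2 = 6(Δ_1 - Δ_0) = 66
  1·m_1 + 4·m_2 + 1·m_3 = 6(Δ_2 - Δ_1) = -12
  1·m_2 + 4·m_3 + 1·m_4 = 6(Δ_3 - Δ_2) = 54
Clamped end conditions give two more equations: 2h_0·m_0 + h_0·m_1 = 6(Δ_0 - s'(0)) = -54 and h_3·m_3 + 2h_3·m_4 = 6(s'(4) - Δ_3) = -39.
Solving the tridiagonal system: m_0 = -2395/56, m_1 = 883/28, m_2 = -139/8, m_3 = 727/28, m_4 = -1819/56.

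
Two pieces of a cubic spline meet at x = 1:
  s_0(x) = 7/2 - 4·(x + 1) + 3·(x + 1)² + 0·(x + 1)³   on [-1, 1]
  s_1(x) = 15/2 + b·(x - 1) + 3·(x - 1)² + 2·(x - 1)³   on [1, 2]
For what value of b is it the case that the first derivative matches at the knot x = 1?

s_0'(x) = -4 + 6·(x + 1) + 0·(x + 1)², so s_0'(1) = 8. On the right, s_1'(1) = b, so b = 8.

8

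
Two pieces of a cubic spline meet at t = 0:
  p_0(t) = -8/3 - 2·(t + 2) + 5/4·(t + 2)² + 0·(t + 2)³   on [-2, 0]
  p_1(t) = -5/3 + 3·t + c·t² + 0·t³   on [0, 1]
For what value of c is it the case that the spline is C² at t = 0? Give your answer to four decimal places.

1.2500

p_0''(t) = 5/2 + 0·(t + 2), so p_0''(0) = 5/2. On the right, p_1''(0) = 2c, so c = 5/4.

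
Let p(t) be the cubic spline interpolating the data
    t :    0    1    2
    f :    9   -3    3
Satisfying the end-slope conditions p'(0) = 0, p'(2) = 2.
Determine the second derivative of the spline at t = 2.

With m_i denoting the second derivative at x_i, h_i = 1, 1, and Δ_i = (y_(i+1) − y_i)/h_i = -12, 6:
  1·m_0 + 4·m_1 + 1·m_2 = 6(Δ_1 - Δ_0) = 108
Clamped end conditions give two more equations: 2h_0·m_0 + h_0·m_1 = 6(Δ_0 - p'(0)) = -72 and h_1·m_1 + 2h_1·m_2 = 6(p'(2) - Δ_1) = -24.
Forward elimination and back-substitution give m_0 = -62, m_1 = 52, m_2 = -38.

-38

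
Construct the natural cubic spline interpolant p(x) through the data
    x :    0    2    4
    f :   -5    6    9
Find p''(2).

-3

Let m_i = p''(x_i). Step sizes h_i = 2, 2; slopes of the chords Δ_i = (y_(i+1) - y_i)/h_i = 11/2, 3/2.
  2·m_0 + 8·m_1 + 2·m_2 = 6(Δ_1 - Δ_0) = -24
Natural end conditions: m_0 = m_2 = 0.
Solving: m_0 = 0, m_1 = -3, m_2 = 0.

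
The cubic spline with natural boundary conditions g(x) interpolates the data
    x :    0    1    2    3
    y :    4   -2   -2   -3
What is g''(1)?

10

Put σ_i = g'' at the i-th knot. Here h = (1, 1, 1) and Δ = (-6, 0, -1), so the interior equations h_(i-1)·σ_(i-1) + 2(h_(i-1)+h_i)·σ_i + h_i·σ_(i+1) = 6(Δ_i − Δ_(i-1)) read
  1·σ_0 + 4·σ_1 + 1·σ_2 = 6(Δ_1 - Δ_0) = 36
  1·σ_1 + 4·σ_2 + 1·σ_3 = 6(Δ_2 - Δ_1) = -6
Natural end conditions: σ_0 = σ_3 = 0.
Solving the tridiagonal system: σ_0 = 0, σ_1 = 10, σ_2 = -4, σ_3 = 0.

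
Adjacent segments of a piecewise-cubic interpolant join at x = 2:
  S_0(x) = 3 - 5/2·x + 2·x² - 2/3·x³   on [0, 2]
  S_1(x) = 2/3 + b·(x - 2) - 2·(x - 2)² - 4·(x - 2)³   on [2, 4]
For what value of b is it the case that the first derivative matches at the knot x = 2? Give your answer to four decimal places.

-2.5000

S_0'(x) = -5/2 + 4·x - 2·x², so S_0'(2) = -5/2. On the right, S_1'(2) = b, so b = -5/2.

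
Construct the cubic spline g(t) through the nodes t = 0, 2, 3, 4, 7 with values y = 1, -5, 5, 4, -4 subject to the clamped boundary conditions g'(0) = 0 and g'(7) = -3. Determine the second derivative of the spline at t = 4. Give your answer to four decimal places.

Let σ_i = g''(x_i). Step sizes h_i = 2, 1, 1, 3; slopes of the chords Δ_i = (y_(i+1) - y_i)/h_i = -3, 10, -1, -8/3.
  2·σ_0 + 6·σ_1 + 1·σ_2 = 6(Δ_1 - Δ_0) = 78
  1·σ_1 + 4·σ_2 + 1·σ_3 = 6(Δ_2 - Δ_1) = -66
  1·σ_2 + 8·σ_3 + 3·σ_4 = 6(Δ_3 - Δ_2) = -10
Clamped end conditions give two more equations: 2h_0·σ_0 + h_0·σ_1 = 6(Δ_0 - g'(0)) = -18 and h_3·σ_3 + 2h_3·σ_4 = 6(g'(7) - Δ_3) = -2.
Hence σ_0 = -2441/158, σ_1 = 1730/79, σ_2 = -1777/79, σ_3 = 164/79, σ_4 = -325/237.

2.0759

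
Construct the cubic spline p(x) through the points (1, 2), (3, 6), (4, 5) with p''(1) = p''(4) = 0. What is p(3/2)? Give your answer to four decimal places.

3.4688

Write M_i for p''(x_i). With h_i = 2, 1 and divided differences Δ_i = 2, -1, the continuity of p' gives the tridiagonal system
  2·M_0 + 6·M_1 + 1·M_2 = 6(Δ_1 - Δ_0) = -18
Natural end conditions: M_0 = M_2 = 0.
Solving the tridiagonal system: M_0 = 0, M_1 = -3, M_2 = 0.
On [1, 3], p(x) = 2 + 3·(x - 1) + 0·(x - 1)² - 1/4·(x - 1)³.
With (x - 1) = 1/2: p(3/2) = 111/32.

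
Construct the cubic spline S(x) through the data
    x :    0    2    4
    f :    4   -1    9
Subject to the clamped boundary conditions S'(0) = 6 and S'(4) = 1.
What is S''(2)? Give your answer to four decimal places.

Let σ_i = S''(x_i). Step sizes h_i = 2, 2; slopes of the chords Δ_i = (y_(i+1) - y_i)/h_i = -5/2, 5.
  2·σ_0 + 8·σ_1 + 2·σ_2 = 6(Δ_1 - Δ_0) = 45
Clamped end conditions give two more equations: 2h_0·σ_0 + h_0·σ_1 = 6(Δ_0 - S'(0)) = -51 and h_1·σ_1 + 2h_1·σ_2 = 6(S'(4) - Δ_1) = -24.
Solving: σ_0 = -157/8, σ_1 = 55/4, σ_2 = -103/8.

13.7500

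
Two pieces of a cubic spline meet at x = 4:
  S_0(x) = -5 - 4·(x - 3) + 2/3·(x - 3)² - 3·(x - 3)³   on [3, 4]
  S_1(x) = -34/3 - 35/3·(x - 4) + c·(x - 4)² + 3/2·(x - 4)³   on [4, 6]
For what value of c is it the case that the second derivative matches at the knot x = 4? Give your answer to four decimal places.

-8.3333

S_0''(x) = 4/3 - 18·(x - 3), so S_0''(4) = -50/3. On the right, S_1''(4) = 2c, so c = -25/3.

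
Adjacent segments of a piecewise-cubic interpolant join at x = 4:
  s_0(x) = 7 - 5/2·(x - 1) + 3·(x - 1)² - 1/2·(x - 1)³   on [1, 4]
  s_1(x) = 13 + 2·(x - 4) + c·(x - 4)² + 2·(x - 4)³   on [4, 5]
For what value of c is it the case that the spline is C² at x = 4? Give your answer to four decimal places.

s_0''(x) = 6 - 3·(x - 1), so s_0''(4) = -3. On the right, s_1''(4) = 2c, so c = -3/2.

-1.5000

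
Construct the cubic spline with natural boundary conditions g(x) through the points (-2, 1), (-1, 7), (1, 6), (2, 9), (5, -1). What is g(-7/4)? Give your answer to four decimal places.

2.8508

Write σ_i for g''(x_i). With h_i = 1, 2, 1, 3 and divided differences Δ_i = 6, -1/2, 3, -10/3, the continuity of g' gives the tridiagonal system
  1·σ_0 + 6·σ_1 + 2·σ_2 = 6(Δ_1 - Δ_0) = -39
  2·σ_1 + 6·σ_2 + 1·σ_3 = 6(Δ_2 - Δ_1) = 21
  1·σ_2 + 8·σ_3 + 3·σ_4 = 6(Δ_3 - Δ_2) = -38
Natural end conditions: σ_0 = σ_4 = 0.
Solving: σ_0 = 0, σ_1 = -449/50, σ_2 = 186/25, σ_3 = -142/25, σ_4 = 0.
On [-2, -1], g(x) = 1 + 2249/300·(x + 2) + 0·(x + 2)² - 449/300·(x + 2)³.
With (x + 2) = 1/4: g(-7/4) = 3649/1280.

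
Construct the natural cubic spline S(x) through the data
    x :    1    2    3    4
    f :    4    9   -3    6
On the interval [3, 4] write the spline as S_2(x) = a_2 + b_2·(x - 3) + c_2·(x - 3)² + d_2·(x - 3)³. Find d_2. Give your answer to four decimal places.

-6.7333

Put M_i = S'' at the i-th knot. Here h = (1, 1, 1) and Δ = (5, -12, 9), so the interior equations h_(i-1)·M_(i-1) + 2(h_(i-1)+h_i)·M_i + h_i·M_(i+1) = 6(Δ_i − Δ_(i-1)) read
  1·M_0 + 4·M_1 + 1·M_2 = 6(Δ_1 - Δ_0) = -102
  1·M_1 + 4·M_2 + 1·M_3 = 6(Δ_2 - Δ_1) = 126
Natural end conditions: M_0 = M_3 = 0.
Solving the tridiagonal system: M_0 = 0, M_1 = -178/5, M_2 = 202/5, M_3 = 0.
On [3, 4], with S_2(x) = a_2 + b_2·(x - 3) + c_2·(x - 3)² + d_2·(x - 3)³: c_2 = M_2/2 = 101/5, d_2 = (M_3 - M_2)/(6h_2) = -101/15, b_2 = Δ_2 - h_2(2M_2 + M_3)/6 = -67/15.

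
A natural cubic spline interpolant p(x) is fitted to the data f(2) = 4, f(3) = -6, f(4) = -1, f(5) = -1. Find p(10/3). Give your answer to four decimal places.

Put σ_i = p'' at the i-th knot. Here h = (1, 1, 1) and Δ = (-10, 5, 0), so the interior equations h_(i-1)·σ_(i-1) + 2(h_(i-1)+h_i)·σ_i + h_i·σ_(i+1) = 6(Δ_i − Δ_(i-1)) read
  1·σ_0 + 4·σ_1 + 1·σ_2 = 6(Δ_1 - Δ_0) = 90
  1·σ_1 + 4·σ_2 + 1·σ_3 = 6(Δ_2 - Δ_1) = -30
Natural end conditions: σ_0 = σ_3 = 0.
Hence σ_0 = 0, σ_1 = 26, σ_2 = -14, σ_3 = 0.
On [3, 4], p(x) = -6 - 4/3·(x - 3) + 13·(x - 3)² - 20/3·(x - 3)³.
With (x - 3) = 1/3: p(10/3) = -425/81.

-5.2469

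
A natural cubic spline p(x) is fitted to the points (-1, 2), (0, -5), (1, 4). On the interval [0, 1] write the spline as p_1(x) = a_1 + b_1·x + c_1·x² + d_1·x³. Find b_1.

With m_i denoting the second derivative at x_i, h_i = 1, 1, and Δ_i = (y_(i+1) − y_i)/h_i = -7, 9:
  1·m_0 + 4·m_1 + 1·m_2 = 6(Δ_1 - Δ_0) = 96
Natural end conditions: m_0 = m_2 = 0.
Solving: m_0 = 0, m_1 = 24, m_2 = 0.
On [0, 1], with p_1(x) = a_1 + b_1·x + c_1·x² + d_1·x³: c_1 = m_1/2 = 12, d_1 = (m_2 - m_1)/(6h_1) = -4, b_1 = Δ_1 - h_1(2m_1 + m_2)/6 = 1.

1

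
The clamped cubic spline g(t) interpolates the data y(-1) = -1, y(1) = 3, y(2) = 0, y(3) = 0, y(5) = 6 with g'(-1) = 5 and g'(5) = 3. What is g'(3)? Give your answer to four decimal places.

With σ_i denoting the second derivative at x_i, h_i = 2, 1, 1, 2, and Δ_i = (y_(i+1) − y_i)/h_i = 2, -3, 0, 3:
  2·σ_0 + 6·σ_1 + 1·σ_2 = 6(Δ_1 - Δ_0) = -30
  1·σ_1 + 4·σ_2 + 1·σ_3 = 6(Δ_2 - Δ_1) = 18
  1·σ_2 + 6·σ_3 + 2·σ_4 = 6(Δ_3 - Δ_2) = 18
Clamped end conditions give two more equations: 2h_0·σ_0 + h_0·σ_1 = 6(Δ_0 - g'(-1)) = -18 and h_3·σ_3 + 2h_3·σ_4 = 6(g'(5) - Δ_3) = 0.
Solving: σ_0 = -113/60, σ_1 = -157/30, σ_2 = 31/6, σ_3 = 77/30, σ_4 = -77/60.
On [3, 5], g'(t) = b_3 + 2c_3·(t - 3) + 3d_3·(t - 3)² with b_3 = Δ_3 - h_3(2σ_3 + σ_4)/6 = 103/60, c_3 = σ_3/2 = 77/60, d_3 = (σ_4 - σ_3)/(6h_3) = -77/240. So g'(3) = 103/60.

1.7167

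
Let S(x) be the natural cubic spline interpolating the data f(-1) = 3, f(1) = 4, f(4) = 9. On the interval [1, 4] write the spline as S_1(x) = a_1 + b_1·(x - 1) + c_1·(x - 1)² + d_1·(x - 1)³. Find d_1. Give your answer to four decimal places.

Put M_i = S'' at the i-th knot. Here h = (2, 3) and Δ = (1/2, 5/3), so the interior equations h_(i-1)·M_(i-1) + 2(h_(i-1)+h_i)·M_i + h_i·M_(i+1) = 6(Δ_i − Δ_(i-1)) read
  2·M_0 + 10·M_1 + 3·M_2 = 6(Δ_1 - Δ_0) = 7
Natural end conditions: M_0 = M_2 = 0.
Solving the tridiagonal system: M_0 = 0, M_1 = 7/10, M_2 = 0.
On [1, 4], with S_1(x) = a_1 + b_1·(x - 1) + c_1·(x - 1)² + d_1·(x - 1)³: c_1 = M_1/2 = 7/20, d_1 = (M_2 - M_1)/(6h_1) = -7/180, b_1 = Δ_1 - h_1(2M_1 + M_2)/6 = 29/30.

-0.0389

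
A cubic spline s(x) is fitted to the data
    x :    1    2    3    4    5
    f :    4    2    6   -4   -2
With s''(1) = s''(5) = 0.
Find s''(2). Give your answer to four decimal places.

With m_i denoting the second derivative at x_i, h_i = 1, 1, 1, 1, and Δ_i = (y_(i+1) − y_i)/h_i = -2, 4, -10, 2:
  1·m_0 + 4·m_1 + 1·m_2 = 6(Δ_1 - Δ_0) = 36
  1·m_1 + 4·m_2 + 1·m_3 = 6(Δ_2 - Δ_1) = -84
  1·m_2 + 4·m_3 + 1·m_4 = 6(Δ_3 - Δ_2) = 72
Natural end conditions: m_0 = m_4 = 0.
Forward elimination and back-substitution give m_0 = 0, m_1 = 237/14, m_2 = -222/7, m_3 = 363/14, m_4 = 0.

16.9286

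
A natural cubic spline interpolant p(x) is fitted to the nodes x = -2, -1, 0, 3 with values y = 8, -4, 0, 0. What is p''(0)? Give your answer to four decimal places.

-6.1935

With σ_i denoting the second derivative at x_i, h_i = 1, 1, 3, and Δ_i = (y_(i+1) − y_i)/h_i = -12, 4, 0:
  1·σ_0 + 4·σ_1 + 1·σ_2 = 6(Δ_1 - Δ_0) = 96
  1·σ_1 + 8·σ_2 + 3·σ_3 = 6(Δ_2 - Δ_1) = -24
Natural end conditions: σ_0 = σ_3 = 0.
Solving: σ_0 = 0, σ_1 = 792/31, σ_2 = -192/31, σ_3 = 0.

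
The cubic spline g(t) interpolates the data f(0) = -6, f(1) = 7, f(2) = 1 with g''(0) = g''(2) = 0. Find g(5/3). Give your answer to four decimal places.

4.4074

Put M_i = g'' at the i-th knot. Here h = (1, 1) and Δ = (13, -6), so the interior equations h_(i-1)·M_(i-1) + 2(h_(i-1)+h_i)·M_i + h_i·M_(i+1) = 6(Δ_i − Δ_(i-1)) read
  1·M_0 + 4·M_1 + 1·M_2 = 6(Δ_1 - Δ_0) = -114
Natural end conditions: M_0 = M_2 = 0.
Solving: M_0 = 0, M_1 = -57/2, M_2 = 0.
On [1, 2], g(t) = 7 + 7/2·(t - 1) - 57/4·(t - 1)² + 19/4·(t - 1)³.
With (t - 1) = 2/3: g(5/3) = 119/27.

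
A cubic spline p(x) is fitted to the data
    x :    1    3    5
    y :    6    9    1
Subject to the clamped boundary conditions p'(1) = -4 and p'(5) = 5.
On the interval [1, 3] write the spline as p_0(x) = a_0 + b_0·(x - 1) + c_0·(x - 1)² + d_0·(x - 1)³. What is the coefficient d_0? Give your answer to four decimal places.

With M_i denoting the second derivative at x_i, h_i = 2, 2, and Δ_i = (y_(i+1) − y_i)/h_i = 3/2, -4:
  2·M_0 + 8·M_1 + 2·M_2 = 6(Δ_1 - Δ_0) = -33
Clamped end conditions give two more equations: 2h_0·M_0 + h_0·M_1 = 6(Δ_0 - p'(1)) = 33 and h_1·M_1 + 2h_1·M_2 = 6(p'(5) - Δ_1) = 54.
Solving: M_0 = 117/8, M_1 = -51/4, M_2 = 159/8.
On [1, 3], with p_0(x) = a_0 + b_0·(x - 1) + c_0·(x - 1)² + d_0·(x - 1)³: c_0 = M_0/2 = 117/16, d_0 = (M_1 - M_0)/(6h_0) = -73/32, b_0 = Δ_0 - h_0(2M_0 + M_1)/6 = -4.

-2.2813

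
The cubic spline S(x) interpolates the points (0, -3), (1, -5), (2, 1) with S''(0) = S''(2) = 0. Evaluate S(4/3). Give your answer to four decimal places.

Write M_i for S''(x_i). With h_i = 1, 1 and divided differences Δ_i = -2, 6, the continuity of S' gives the tridiagonal system
  1·M_0 + 4·M_1 + 1·M_2 = 6(Δ_1 - Δ_0) = 48
Natural end conditions: M_0 = M_2 = 0.
Hence M_0 = 0, M_1 = 12, M_2 = 0.
On [1, 2], S(x) = -5 + 2·(x - 1) + 6·(x - 1)² - 2·(x - 1)³.
With (x - 1) = 1/3: S(4/3) = -101/27.

-3.7407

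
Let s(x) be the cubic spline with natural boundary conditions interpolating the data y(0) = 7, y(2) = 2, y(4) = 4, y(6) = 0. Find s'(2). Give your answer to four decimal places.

Let M_i = s''(x_i). Step sizes h_i = 2, 2, 2; slopes of the chords Δ_i = (y_(i+1) - y_i)/h_i = -5/2, 1, -2.
  2·M_0 + 8·M_1 + 2·M_2 = 6(Δ_1 - Δ_0) = 21
  2·M_1 + 8·M_2 + 2·M_3 = 6(Δ_2 - Δ_1) = -18
Natural end conditions: M_0 = M_3 = 0.
Hence M_0 = 0, M_1 = 17/5, M_2 = -31/10, M_3 = 0.
On [2, 4], s'(x) = b_1 + 2c_1·(x - 2) + 3d_1·(x - 2)² with b_1 = Δ_1 - h_1(2M_1 + M_2)/6 = -7/30, c_1 = M_1/2 = 17/10, d_1 = (M_2 - M_1)/(6h_1) = -13/24. So s'(2) = -7/30.

-0.2333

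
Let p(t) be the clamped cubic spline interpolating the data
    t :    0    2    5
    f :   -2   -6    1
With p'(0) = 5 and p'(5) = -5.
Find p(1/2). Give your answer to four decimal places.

-1.1344

With σ_i denoting the second derivative at x_i, h_i = 2, 3, and Δ_i = (y_(i+1) − y_i)/h_i = -2, 7/3:
  2·σ_0 + 10·σ_1 + 3·σ_2 = 6(Δ_1 - Δ_0) = 26
Clamped end conditions give two more equations: 2h_0·σ_0 + h_0·σ_1 = 6(Δ_0 - p'(0)) = -42 and h_1·σ_1 + 2h_1·σ_2 = 6(p'(5) - Δ_1) = -44.
Hence σ_0 = -151/10, σ_1 = 46/5, σ_2 = -179/15.
On [0, 2], p(t) = -2 + 5·t - 151/20·t² + 81/40·t³.
With t = 1/2: p(1/2) = -363/320.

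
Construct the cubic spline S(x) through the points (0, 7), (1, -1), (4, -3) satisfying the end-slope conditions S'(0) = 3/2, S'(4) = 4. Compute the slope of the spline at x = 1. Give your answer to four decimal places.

-10.3125

Put m_i = S'' at the i-th knot. Here h = (1, 3) and Δ = (-8, -2/3), so the interior equations h_(i-1)·m_(i-1) + 2(h_(i-1)+h_i)·m_i + h_i·m_(i+1) = 6(Δ_i − Δ_(i-1)) read
  1·m_0 + 8·m_1 + 3·m_2 = 6(Δ_1 - Δ_0) = 44
Clamped end conditions give two more equations: 2h_0·m_0 + h_0·m_1 = 6(Δ_0 - S'(0)) = -57 and h_1·m_1 + 2h_1·m_2 = 6(S'(4) - Δ_1) = 28.
Hence m_0 = -267/8, m_1 = 39/4, m_2 = -5/24.
On [1, 4], S'(x) = b_1 + 2c_1·(x - 1) + 3d_1·(x - 1)² with b_1 = Δ_1 - h_1(2m_1 + m_2)/6 = -165/16, c_1 = m_1/2 = 39/8, d_1 = (m_2 - m_1)/(6h_1) = -239/432. So S'(1) = -165/16.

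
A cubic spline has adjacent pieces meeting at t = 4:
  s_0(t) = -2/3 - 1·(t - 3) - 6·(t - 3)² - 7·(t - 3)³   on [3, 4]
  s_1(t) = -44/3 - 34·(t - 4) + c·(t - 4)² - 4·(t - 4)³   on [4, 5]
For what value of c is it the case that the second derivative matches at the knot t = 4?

-27

s_0''(t) = -12 - 42·(t - 3), so s_0''(4) = -54. On the right, s_1''(4) = 2c, so c = -27.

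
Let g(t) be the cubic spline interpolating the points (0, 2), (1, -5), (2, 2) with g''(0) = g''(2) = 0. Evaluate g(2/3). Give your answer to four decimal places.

Let m_i = g''(x_i). Step sizes h_i = 1, 1; slopes of the chords Δ_i = (y_(i+1) - y_i)/h_i = -7, 7.
  1·m_0 + 4·m_1 + 1·m_2 = 6(Δ_1 - Δ_0) = 84
Natural end conditions: m_0 = m_2 = 0.
Hence m_0 = 0, m_1 = 21, m_2 = 0.
On [0, 1], g(t) = 2 - 21/2·t + 0·t² + 7/2·t³.
With t = 2/3: g(2/3) = -107/27.

-3.9630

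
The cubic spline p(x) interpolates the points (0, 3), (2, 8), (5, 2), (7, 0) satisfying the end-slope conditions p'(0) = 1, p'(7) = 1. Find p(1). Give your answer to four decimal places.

Write M_i for p''(x_i). With h_i = 2, 3, 2 and divided differences Δ_i = 5/2, -2, -1, the continuity of p' gives the tridiagonal system
  2·M_0 + 10·M_1 + 3·M_2 = 6(Δ_1 - Δ_0) = -27
  3·M_1 + 10·M_2 + 2·M_3 = 6(Δ_2 - Δ_1) = 6
Clamped end conditions give two more equations: 2h_0·M_0 + h_0·M_1 = 6(Δ_0 - p'(0)) = 9 and h_2·M_2 + 2h_2·M_3 = 6(p'(7) - Δ_2) = 12.
Forward elimination and back-substitution give M_0 = 135/32, M_1 = -63/16, M_2 = 21/16, M_3 = 75/32.
On [0, 2], p(x) = 3 + 1·x + 135/64·x² - 87/128·x³.
With x = 1: p(1) = 695/128.

5.4297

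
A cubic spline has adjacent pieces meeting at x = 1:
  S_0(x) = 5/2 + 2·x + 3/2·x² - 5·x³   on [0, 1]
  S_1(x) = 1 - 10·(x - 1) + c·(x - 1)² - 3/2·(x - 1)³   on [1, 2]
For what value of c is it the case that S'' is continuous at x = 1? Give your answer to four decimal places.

S_0''(x) = 3 - 30·x, so S_0''(1) = -27. On the right, S_1''(1) = 2c, so c = -27/2.

-13.5000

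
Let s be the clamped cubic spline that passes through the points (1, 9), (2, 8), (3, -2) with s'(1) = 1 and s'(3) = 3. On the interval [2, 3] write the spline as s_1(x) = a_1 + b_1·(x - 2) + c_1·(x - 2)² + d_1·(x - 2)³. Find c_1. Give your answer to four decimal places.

With M_i denoting the second derivative at x_i, h_i = 1, 1, and Δ_i = (y_(i+1) − y_i)/h_i = -1, -10:
  1·M_0 + 4·M_1 + 1·M_2 = 6(Δ_1 - Δ_0) = -54
Clamped end conditions give two more equations: 2h_0·M_0 + h_0·M_1 = 6(Δ_0 - s'(1)) = -12 and h_1·M_1 + 2h_1·M_2 = 6(s'(3) - Δ_1) = 78.
Forward elimination and back-substitution give M_0 = 17/2, M_1 = -29, M_2 = 107/2.
On [2, 3], with s_1(x) = a_1 + b_1·(x - 2) + c_1·(x - 2)² + d_1·(x - 2)³: c_1 = M_1/2 = -29/2, d_1 = (M_2 - M_1)/(6h_1) = 55/4, b_1 = Δ_1 - h_1(2M_1 + M_2)/6 = -37/4.

-14.5000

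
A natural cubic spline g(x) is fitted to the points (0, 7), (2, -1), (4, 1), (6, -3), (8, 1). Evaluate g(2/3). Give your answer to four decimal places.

Let M_i = g''(x_i). Step sizes h_i = 2, 2, 2, 2; slopes of the chords Δ_i = (y_(i+1) - y_i)/h_i = -4, 1, -2, 2.
  2·M_0 + 8·M_1 + 2·M_2 = 6(Δ_1 - Δ_0) = 30
  2·M_1 + 8·M_2 + 2·M_3 = 6(Δ_2 - Δ_1) = -18
  2·M_2 + 8·M_3 + 2·M_4 = 6(Δ_3 - Δ_2) = 24
Natural end conditions: M_0 = M_4 = 0.
Solving: M_0 = 0, M_1 = 39/8, M_2 = -9/2, M_3 = 33/8, M_4 = 0.
On [0, 2], g(x) = 7 - 45/8·x + 0·x² + 13/32·x³.
With x = 2/3: g(2/3) = 91/27.

3.3704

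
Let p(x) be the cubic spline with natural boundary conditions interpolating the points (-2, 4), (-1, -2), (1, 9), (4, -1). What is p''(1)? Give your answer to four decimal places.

-8.1429

Let σ_i = p''(x_i). Step sizes h_i = 1, 2, 3; slopes of the chords Δ_i = (y_(i+1) - y_i)/h_i = -6, 11/2, -10/3.
  1·σ_0 + 6·σ_1 + 2·σ_2 = 6(Δ_1 - Δ_0) = 69
  2·σ_1 + 10·σ_2 + 3·σ_3 = 6(Δ_2 - Δ_1) = -53
Natural end conditions: σ_0 = σ_3 = 0.
Solving the tridiagonal system: σ_0 = 0, σ_1 = 199/14, σ_2 = -57/7, σ_3 = 0.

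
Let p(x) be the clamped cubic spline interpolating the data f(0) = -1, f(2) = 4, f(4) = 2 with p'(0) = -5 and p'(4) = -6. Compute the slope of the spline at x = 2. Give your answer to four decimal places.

Write M_i for p''(x_i). With h_i = 2, 2 and divided differences Δ_i = 5/2, -1, the continuity of p' gives the tridiagonal system
  2·M_0 + 8·M_1 + 2·M_2 = 6(Δ_1 - Δ_0) = -21
Clamped end conditions give two more equations: 2h_0·M_0 + h_0·M_1 = 6(Δ_0 - p'(0)) = 45 and h_1·M_1 + 2h_1·M_2 = 6(p'(4) - Δ_1) = -30.
Solving: M_0 = 109/8, M_1 = -19/4, M_2 = -41/8.
On [2, 4], p'(x) = b_1 + 2c_1·(x - 2) + 3d_1·(x - 2)² with b_1 = Δ_1 - h_1(2M_1 + M_2)/6 = 31/8, c_1 = M_1/2 = -19/8, d_1 = (M_2 - M_1)/(6h_1) = -1/32. So p'(2) = 31/8.

3.8750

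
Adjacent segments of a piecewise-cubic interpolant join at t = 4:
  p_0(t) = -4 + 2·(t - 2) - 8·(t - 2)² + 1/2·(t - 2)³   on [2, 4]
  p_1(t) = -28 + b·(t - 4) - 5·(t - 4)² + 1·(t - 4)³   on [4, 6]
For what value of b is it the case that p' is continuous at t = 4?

p_0'(t) = 2 - 16·(t - 2) + 3/2·(t - 2)², so p_0'(4) = -24. On the right, p_1'(4) = b, so b = -24.

-24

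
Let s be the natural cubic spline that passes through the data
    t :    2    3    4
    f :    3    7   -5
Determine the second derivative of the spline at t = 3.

-24

Write M_i for s''(x_i). With h_i = 1, 1 and divided differences Δ_i = 4, -12, the continuity of s' gives the tridiagonal system
  1·M_0 + 4·M_1 + 1·M_2 = 6(Δ_1 - Δ_0) = -96
Natural end conditions: M_0 = M_2 = 0.
Hence M_0 = 0, M_1 = -24, M_2 = 0.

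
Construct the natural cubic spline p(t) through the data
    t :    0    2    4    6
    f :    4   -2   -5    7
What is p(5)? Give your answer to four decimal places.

Put m_i = p'' at the i-th knot. Here h = (2, 2, 2) and Δ = (-3, -3/2, 6), so the interior equations h_(i-1)·m_(i-1) + 2(h_(i-1)+h_i)·m_i + h_i·m_(i+1) = 6(Δ_i − Δ_(i-1)) read
  2·m_0 + 8·m_1 + 2·m_2 = 6(Δ_1 - Δ_0) = 9
  2·m_1 + 8·m_2 + 2·m_3 = 6(Δ_2 - Δ_1) = 45
Natural end conditions: m_0 = m_3 = 0.
Hence m_0 = 0, m_1 = -3/10, m_2 = 57/10, m_3 = 0.
On [4, 6], p(t) = -5 + 11/5·(t - 4) + 57/20·(t - 4)² - 19/40·(t - 4)³.
With (t - 4) = 1: p(5) = -17/40.

-0.4250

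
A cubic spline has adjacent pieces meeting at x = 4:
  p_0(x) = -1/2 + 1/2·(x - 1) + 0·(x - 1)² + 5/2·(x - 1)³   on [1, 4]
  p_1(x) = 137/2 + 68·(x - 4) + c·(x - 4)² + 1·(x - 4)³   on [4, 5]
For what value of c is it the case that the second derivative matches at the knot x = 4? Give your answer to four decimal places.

22.5000

p_0''(x) = 0 + 15·(x - 1), so p_0''(4) = 45. On the right, p_1''(4) = 2c, so c = 45/2.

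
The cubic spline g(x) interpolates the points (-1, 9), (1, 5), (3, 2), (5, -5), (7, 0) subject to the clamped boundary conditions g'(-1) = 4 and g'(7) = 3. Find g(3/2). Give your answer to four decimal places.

Put m_i = g'' at the i-th knot. Here h = (2, 2, 2, 2) and Δ = (-2, -3/2, -7/2, 5/2), so the interior equations h_(i-1)·m_(i-1) + 2(h_(i-1)+h_i)·m_i + h_i·m_(i+1) = 6(Δ_i − Δ_(i-1)) read
  2·m_0 + 8·m_1 + 2·m_2 = 6(Δ_1 - Δ_0) = 3
  2·m_1 + 8·m_2 + 2·m_3 = 6(Δ_2 - Δ_1) = -12
  2·m_2 + 8·m_3 + 2·m_4 = 6(Δ_3 - Δ_2) = 36
Clamped end conditions give two more equations: 2h_0·m_0 + h_0·m_1 = 6(Δ_0 - g'(-1)) = -36 and h_3·m_3 + 2h_3·m_4 = 6(g'(7) - Δ_3) = 3.
Solving: m_0 = -1241/112, m_1 = 233/56, m_2 = -65/16, m_3 = 341/56, m_4 = -257/112.
On [1, 3], g(x) = 5 - 327/112·(x - 1) + 233/112·(x - 1)² - 307/448·(x - 1)³.
With (x - 1) = 1/2: g(3/2) = 2035/512.

3.9746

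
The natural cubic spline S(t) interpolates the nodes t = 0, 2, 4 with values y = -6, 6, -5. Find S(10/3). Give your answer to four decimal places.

0.3704

Let M_i = S''(x_i). Step sizes h_i = 2, 2; slopes of the chords Δ_i = (y_(i+1) - y_i)/h_i = 6, -11/2.
  2·M_0 + 8·M_1 + 2·M_2 = 6(Δ_1 - Δ_0) = -69
Natural end conditions: M_0 = M_2 = 0.
Solving the tridiagonal system: M_0 = 0, M_1 = -69/8, M_2 = 0.
On [2, 4], S(t) = 6 + 1/4·(t - 2) - 69/16·(t - 2)² + 23/32·(t - 2)³.
With (t - 2) = 4/3: S(10/3) = 10/27.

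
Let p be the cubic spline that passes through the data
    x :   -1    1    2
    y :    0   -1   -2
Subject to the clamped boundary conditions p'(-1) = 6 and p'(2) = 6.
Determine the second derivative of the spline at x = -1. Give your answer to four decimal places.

Let m_i = p''(x_i). Step sizes h_i = 2, 1; slopes of the chords Δ_i = (y_(i+1) - y_i)/h_i = -1/2, -1.
  2·m_0 + 6·m_1 + 1·m_2 = 6(Δ_1 - Δ_0) = -3
Clamped end conditions give two more equations: 2h_0·m_0 + h_0·m_1 = 6(Δ_0 - p'(-1)) = -39 and h_1·m_1 + 2h_1·m_2 = 6(p'(2) - Δ_1) = 42.
Solving: m_0 = -37/4, m_1 = -1, m_2 = 43/2.

-9.2500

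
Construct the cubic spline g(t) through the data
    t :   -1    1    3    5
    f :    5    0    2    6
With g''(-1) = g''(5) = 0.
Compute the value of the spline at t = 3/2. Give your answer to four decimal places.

Let M_i = g''(x_i). Step sizes h_i = 2, 2, 2; slopes of the chords Δ_i = (y_(i+1) - y_i)/h_i = -5/2, 1, 2.
  2·M_0 + 8·M_1 + 2·M_2 = 6(Δ_1 - Δ_0) = 21
  2·M_1 + 8·M_2 + 2·M_3 = 6(Δ_2 - Δ_1) = 6
Natural end conditions: M_0 = M_3 = 0.
Forward elimination and back-substitution give M_0 = 0, M_1 = 13/5, M_2 = 1/10, M_3 = 0.
On [1, 3], g(t) = 0 - 23/30·(t - 1) + 13/10·(t - 1)² - 5/24·(t - 1)³.
With (t - 1) = 1/2: g(3/2) = -27/320.

-0.0844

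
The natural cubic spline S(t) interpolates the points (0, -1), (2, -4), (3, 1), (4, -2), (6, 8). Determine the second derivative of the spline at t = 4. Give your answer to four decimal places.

Write M_i for S''(x_i). With h_i = 2, 1, 1, 2 and divided differences Δ_i = -3/2, 5, -3, 5, the continuity of S' gives the tridiagonal system
  2·M_0 + 6·M_1 + 1·M_2 = 6(Δ_1 - Δ_0) = 39
  1·M_1 + 4·M_2 + 1·M_3 = 6(Δ_2 - Δ_1) = -48
  1·M_2 + 6·M_3 + 2·M_4 = 6(Δ_3 - Δ_2) = 48
Natural end conditions: M_0 = M_4 = 0.
Hence M_0 = 0, M_1 = 411/44, M_2 = -375/22, M_3 = 477/44, M_4 = 0.

10.8409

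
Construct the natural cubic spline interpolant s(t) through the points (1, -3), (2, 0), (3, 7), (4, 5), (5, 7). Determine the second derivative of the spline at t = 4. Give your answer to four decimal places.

10.7143

With M_i denoting the second derivative at x_i, h_i = 1, 1, 1, 1, and Δ_i = (y_(i+1) − y_i)/h_i = 3, 7, -2, 2:
  1·M_0 + 4·M_1 + 1·M_2 = 6(Δ_1 - Δ_0) = 24
  1·M_1 + 4·M_2 + 1·M_3 = 6(Δ_2 - Δ_1) = -54
  1·M_2 + 4·M_3 + 1·M_4 = 6(Δ_3 - Δ_2) = 24
Natural end conditions: M_0 = M_4 = 0.
Forward elimination and back-substitution give M_0 = 0, M_1 = 75/7, M_2 = -132/7, M_3 = 75/7, M_4 = 0.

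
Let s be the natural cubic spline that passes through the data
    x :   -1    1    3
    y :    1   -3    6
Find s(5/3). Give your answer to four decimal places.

-1.2037

Write σ_i for s''(x_i). With h_i = 2, 2 and divided differences Δ_i = -2, 9/2, the continuity of s' gives the tridiagonal system
  2·σ_0 + 8·σ_1 + 2·σ_2 = 6(Δ_1 - Δ_0) = 39
Natural end conditions: σ_0 = σ_2 = 0.
Hence σ_0 = 0, σ_1 = 39/8, σ_2 = 0.
On [1, 3], s(x) = -3 + 5/4·(x - 1) + 39/16·(x - 1)² - 13/32·(x - 1)³.
With (x - 1) = 2/3: s(5/3) = -65/54.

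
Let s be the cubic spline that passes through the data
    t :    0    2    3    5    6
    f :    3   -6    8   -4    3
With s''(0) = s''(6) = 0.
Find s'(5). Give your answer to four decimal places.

-0.8710

Put M_i = s'' at the i-th knot. Here h = (2, 1, 2, 1) and Δ = (-9/2, 14, -6, 7), so the interior equations h_(i-1)·M_(i-1) + 2(h_(i-1)+h_i)·M_i + h_i·M_(i+1) = 6(Δ_i − Δ_(i-1)) read
  2·M_0 + 6·M_1 + 1·M_2 = 6(Δ_1 - Δ_0) = 111
  1·M_1 + 6·M_2 + 2·M_3 = 6(Δ_2 - Δ_1) = -120
  2·M_2 + 6·M_3 + 1·M_4 = 6(Δ_3 - Δ_2) = 78
Natural end conditions: M_0 = M_4 = 0.
Hence M_0 = 0, M_1 = 738/31, M_2 = -987/31, M_3 = 732/31, M_4 = 0.
On [5, 6], s'(t) = b_3 + 2c_3·(t - 5) + 3d_3·(t - 5)² with b_3 = Δ_3 - h_3(2M_3 + M_4)/6 = -27/31, c_3 = M_3/2 = 366/31, d_3 = (M_4 - M_3)/(6h_3) = -122/31. So s'(5) = -27/31.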